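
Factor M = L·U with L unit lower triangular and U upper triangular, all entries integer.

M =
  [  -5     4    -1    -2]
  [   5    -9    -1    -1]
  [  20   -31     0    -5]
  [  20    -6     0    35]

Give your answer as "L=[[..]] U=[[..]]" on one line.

L=[[1,0,0,0],[-1,1,0,0],[-4,3,1,0],[-4,-2,-4,1]] U=[[-5,4,-1,-2],[0,-5,-2,-3],[0,0,2,-4],[0,0,0,5]]

  R1 -= -1·R0 → [0,-5,-2,-3]
  R2 -= -4·R0 → [0,-15,-4,-13]
  R3 -= -4·R0 → [0,10,-4,27]
  R2 -= 3·R1 → [0,0,2,-4]
  R3 -= -2·R1 → [0,0,-8,21]
  R3 -= -4·R2 → [0,0,0,5]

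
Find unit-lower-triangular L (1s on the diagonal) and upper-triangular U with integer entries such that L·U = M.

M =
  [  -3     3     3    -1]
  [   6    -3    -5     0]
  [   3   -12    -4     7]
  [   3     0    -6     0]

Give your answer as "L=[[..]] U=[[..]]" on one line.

L=[[1,0,0,0],[-2,1,0,0],[-1,-3,1,0],[-1,1,-2,1]] U=[[-3,3,3,-1],[0,3,1,-2],[0,0,2,0],[0,0,0,1]]

  r1 -= -2·r0 → [0,3,1,-2]
  r2 -= -1·r0 → [0,-9,-1,6]
  r3 -= -1·r0 → [0,3,-3,-1]
  r2 -= -3·r1 → [0,0,2,0]
  r3 -= 1·r1 → [0,0,-4,1]
  r3 -= -2·r2 → [0,0,0,1]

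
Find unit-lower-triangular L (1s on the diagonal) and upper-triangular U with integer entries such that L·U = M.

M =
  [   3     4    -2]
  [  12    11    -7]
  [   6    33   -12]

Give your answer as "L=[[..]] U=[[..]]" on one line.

L=[[1,0,0],[4,1,0],[2,-5,1]] U=[[3,4,-2],[0,-5,1],[0,0,-3]]

  r1 -= 4·r0 → [0,-5,1]
  r2 -= 2·r0 → [0,25,-8]
  r2 -= -5·r1 → [0,0,-3]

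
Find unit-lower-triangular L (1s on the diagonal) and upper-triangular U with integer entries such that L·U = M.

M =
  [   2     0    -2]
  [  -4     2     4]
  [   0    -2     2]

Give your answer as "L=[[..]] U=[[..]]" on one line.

  r1 -= -2·r0 → [0,2,0]
  r2 -= 0·r0 → [0,-2,2]
  r2 -= -1·r1 → [0,0,2]

L=[[1,0,0],[-2,1,0],[0,-1,1]] U=[[2,0,-2],[0,2,0],[0,0,2]]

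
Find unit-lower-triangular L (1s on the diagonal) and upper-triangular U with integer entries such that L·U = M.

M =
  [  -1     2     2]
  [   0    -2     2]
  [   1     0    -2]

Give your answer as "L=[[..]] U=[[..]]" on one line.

L=[[1,0,0],[0,1,0],[-1,-1,1]] U=[[-1,2,2],[0,-2,2],[0,0,2]]

  r1 -= 0·r0 → [0,-2,2]
  r2 -= -1·r0 → [0,2,0]
  r2 -= -1·r1 → [0,0,2]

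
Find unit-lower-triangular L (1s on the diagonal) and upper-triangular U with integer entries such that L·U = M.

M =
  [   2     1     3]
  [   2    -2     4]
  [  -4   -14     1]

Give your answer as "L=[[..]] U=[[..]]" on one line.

  r1 -= 1·r0 → [0,-3,1]
  r2 -= -2·r0 → [0,-12,7]
  r2 -= 4·r1 → [0,0,3]

L=[[1,0,0],[1,1,0],[-2,4,1]] U=[[2,1,3],[0,-3,1],[0,0,3]]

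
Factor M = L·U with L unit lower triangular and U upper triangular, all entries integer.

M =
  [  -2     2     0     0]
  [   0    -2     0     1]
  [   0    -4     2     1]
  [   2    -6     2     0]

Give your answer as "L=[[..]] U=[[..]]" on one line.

L=[[1,0,0,0],[0,1,0,0],[0,2,1,0],[-1,2,1,1]] U=[[-2,2,0,0],[0,-2,0,1],[0,0,2,-1],[0,0,0,-1]]

  row1 -= 0·row0 → [0,-2,0,1]
  row2 -= 0·row0 → [0,-4,2,1]
  row3 -= -1·row0 → [0,-4,2,0]
  row2 -= 2·row1 → [0,0,2,-1]
  row3 -= 2·row1 → [0,0,2,-2]
  row3 -= 1·row2 → [0,0,0,-1]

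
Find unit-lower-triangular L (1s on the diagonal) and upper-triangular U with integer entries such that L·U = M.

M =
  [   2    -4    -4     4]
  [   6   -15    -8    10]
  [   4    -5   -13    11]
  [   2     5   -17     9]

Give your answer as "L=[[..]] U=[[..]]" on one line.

  row1 -= 3·row0 → [0,-3,4,-2]
  row2 -= 2·row0 → [0,3,-5,3]
  row3 -= 1·row0 → [0,9,-13,5]
  row2 -= -1·row1 → [0,0,-1,1]
  row3 -= -3·row1 → [0,0,-1,-1]
  row3 -= 1·row2 → [0,0,0,-2]

L=[[1,0,0,0],[3,1,0,0],[2,-1,1,0],[1,-3,1,1]] U=[[2,-4,-4,4],[0,-3,4,-2],[0,0,-1,1],[0,0,0,-2]]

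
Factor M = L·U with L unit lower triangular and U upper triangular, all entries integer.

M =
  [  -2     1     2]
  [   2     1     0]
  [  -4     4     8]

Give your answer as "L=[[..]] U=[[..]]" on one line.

  r1 -= -1·r0 → [0,2,2]
  r2 -= 2·r0 → [0,2,4]
  r2 -= 1·r1 → [0,0,2]

L=[[1,0,0],[-1,1,0],[2,1,1]] U=[[-2,1,2],[0,2,2],[0,0,2]]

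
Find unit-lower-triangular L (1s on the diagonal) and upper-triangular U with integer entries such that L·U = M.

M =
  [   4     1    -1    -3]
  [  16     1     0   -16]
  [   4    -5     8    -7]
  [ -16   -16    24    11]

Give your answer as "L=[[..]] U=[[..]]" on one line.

  row1 -= 4·row0 → [0,-3,4,-4]
  row2 -= 1·row0 → [0,-6,9,-4]
  row3 -= -4·row0 → [0,-12,20,-1]
  row2 -= 2·row1 → [0,0,1,4]
  row3 -= 4·row1 → [0,0,4,15]
  row3 -= 4·row2 → [0,0,0,-1]

L=[[1,0,0,0],[4,1,0,0],[1,2,1,0],[-4,4,4,1]] U=[[4,1,-1,-3],[0,-3,4,-4],[0,0,1,4],[0,0,0,-1]]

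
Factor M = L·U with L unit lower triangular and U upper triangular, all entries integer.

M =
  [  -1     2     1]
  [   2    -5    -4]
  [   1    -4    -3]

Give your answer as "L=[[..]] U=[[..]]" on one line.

L=[[1,0,0],[-2,1,0],[-1,2,1]] U=[[-1,2,1],[0,-1,-2],[0,0,2]]

  row1 -= -2·row0 → [0,-1,-2]
  row2 -= -1·row0 → [0,-2,-2]
  row2 -= 2·row1 → [0,0,2]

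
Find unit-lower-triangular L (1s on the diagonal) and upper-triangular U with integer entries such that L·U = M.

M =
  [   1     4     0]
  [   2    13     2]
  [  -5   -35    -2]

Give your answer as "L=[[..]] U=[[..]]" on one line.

L=[[1,0,0],[2,1,0],[-5,-3,1]] U=[[1,4,0],[0,5,2],[0,0,4]]

  R1 -= 2·R0 → [0,5,2]
  R2 -= -5·R0 → [0,-15,-2]
  R2 -= -3·R1 → [0,0,4]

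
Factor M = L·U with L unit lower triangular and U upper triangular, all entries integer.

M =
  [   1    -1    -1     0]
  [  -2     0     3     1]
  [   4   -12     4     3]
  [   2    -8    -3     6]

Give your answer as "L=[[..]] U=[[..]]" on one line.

  row1 -= -2·row0 → [0,-2,1,1]
  row2 -= 4·row0 → [0,-8,8,3]
  row3 -= 2·row0 → [0,-6,-1,6]
  row2 -= 4·row1 → [0,0,4,-1]
  row3 -= 3·row1 → [0,0,-4,3]
  row3 -= -1·row2 → [0,0,0,2]

L=[[1,0,0,0],[-2,1,0,0],[4,4,1,0],[2,3,-1,1]] U=[[1,-1,-1,0],[0,-2,1,1],[0,0,4,-1],[0,0,0,2]]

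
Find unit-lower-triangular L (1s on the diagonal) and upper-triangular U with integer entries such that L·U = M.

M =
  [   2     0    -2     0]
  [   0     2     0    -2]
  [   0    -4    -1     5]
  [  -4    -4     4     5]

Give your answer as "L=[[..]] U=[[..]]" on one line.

L=[[1,0,0,0],[0,1,0,0],[0,-2,1,0],[-2,-2,0,1]] U=[[2,0,-2,0],[0,2,0,-2],[0,0,-1,1],[0,0,0,1]]

  R1 -= 0·R0 → [0,2,0,-2]
  R2 -= 0·R0 → [0,-4,-1,5]
  R3 -= -2·R0 → [0,-4,0,5]
  R2 -= -2·R1 → [0,0,-1,1]
  R3 -= -2·R1 → [0,0,0,1]
  R3 -= 0·R2 → [0,0,0,1]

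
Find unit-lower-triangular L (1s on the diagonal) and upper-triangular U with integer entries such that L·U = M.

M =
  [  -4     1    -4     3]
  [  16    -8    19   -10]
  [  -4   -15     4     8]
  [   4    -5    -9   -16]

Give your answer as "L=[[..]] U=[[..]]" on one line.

L=[[1,0,0,0],[-4,1,0,0],[1,4,1,0],[-1,1,4,1]] U=[[-4,1,-4,3],[0,-4,3,2],[0,0,-4,-3],[0,0,0,-3]]

  row1 -= -4·row0 → [0,-4,3,2]
  row2 -= 1·row0 → [0,-16,8,5]
  row3 -= -1·row0 → [0,-4,-13,-13]
  row2 -= 4·row1 → [0,0,-4,-3]
  row3 -= 1·row1 → [0,0,-16,-15]
  row3 -= 4·row2 → [0,0,0,-3]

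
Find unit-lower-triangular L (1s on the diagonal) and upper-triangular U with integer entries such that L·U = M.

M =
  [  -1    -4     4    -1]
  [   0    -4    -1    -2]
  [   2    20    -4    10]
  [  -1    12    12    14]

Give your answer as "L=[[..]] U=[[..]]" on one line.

  r1 -= 0·r0 → [0,-4,-1,-2]
  r2 -= -2·r0 → [0,12,4,8]
  r3 -= 1·r0 → [0,16,8,15]
  r2 -= -3·r1 → [0,0,1,2]
  r3 -= -4·r1 → [0,0,4,7]
  r3 -= 4·r2 → [0,0,0,-1]

L=[[1,0,0,0],[0,1,0,0],[-2,-3,1,0],[1,-4,4,1]] U=[[-1,-4,4,-1],[0,-4,-1,-2],[0,0,1,2],[0,0,0,-1]]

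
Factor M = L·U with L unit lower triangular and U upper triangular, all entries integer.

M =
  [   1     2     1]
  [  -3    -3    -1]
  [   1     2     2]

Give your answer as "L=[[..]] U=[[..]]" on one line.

  R1 -= -3·R0 → [0,3,2]
  R2 -= 1·R0 → [0,0,1]
  R2 -= 0·R1 → [0,0,1]

L=[[1,0,0],[-3,1,0],[1,0,1]] U=[[1,2,1],[0,3,2],[0,0,1]]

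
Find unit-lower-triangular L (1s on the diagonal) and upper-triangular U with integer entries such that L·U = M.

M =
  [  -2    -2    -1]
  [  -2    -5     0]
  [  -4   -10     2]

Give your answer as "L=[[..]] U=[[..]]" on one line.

L=[[1,0,0],[1,1,0],[2,2,1]] U=[[-2,-2,-1],[0,-3,1],[0,0,2]]

  row1 -= 1·row0 → [0,-3,1]
  row2 -= 2·row0 → [0,-6,4]
  row2 -= 2·row1 → [0,0,2]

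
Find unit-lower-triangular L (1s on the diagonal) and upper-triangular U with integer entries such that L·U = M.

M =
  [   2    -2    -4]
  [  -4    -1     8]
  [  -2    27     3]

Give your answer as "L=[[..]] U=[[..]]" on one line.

L=[[1,0,0],[-2,1,0],[-1,-5,1]] U=[[2,-2,-4],[0,-5,0],[0,0,-1]]

  row1 -= -2·row0 → [0,-5,0]
  row2 -= -1·row0 → [0,25,-1]
  row2 -= -5·row1 → [0,0,-1]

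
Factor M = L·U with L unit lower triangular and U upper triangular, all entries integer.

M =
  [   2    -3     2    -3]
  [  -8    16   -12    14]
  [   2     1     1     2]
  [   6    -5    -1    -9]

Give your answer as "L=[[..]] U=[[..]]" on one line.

  R1 -= -4·R0 → [0,4,-4,2]
  R2 -= 1·R0 → [0,4,-1,5]
  R3 -= 3·R0 → [0,4,-7,0]
  R2 -= 1·R1 → [0,0,3,3]
  R3 -= 1·R1 → [0,0,-3,-2]
  R3 -= -1·R2 → [0,0,0,1]

L=[[1,0,0,0],[-4,1,0,0],[1,1,1,0],[3,1,-1,1]] U=[[2,-3,2,-3],[0,4,-4,2],[0,0,3,3],[0,0,0,1]]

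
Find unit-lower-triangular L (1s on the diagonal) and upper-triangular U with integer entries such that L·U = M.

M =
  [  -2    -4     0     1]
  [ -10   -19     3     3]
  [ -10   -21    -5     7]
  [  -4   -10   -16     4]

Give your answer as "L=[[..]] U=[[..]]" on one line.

  row1 -= 5·row0 → [0,1,3,-2]
  row2 -= 5·row0 → [0,-1,-5,2]
  row3 -= 2·row0 → [0,-2,-16,2]
  row2 -= -1·row1 → [0,0,-2,0]
  row3 -= -2·row1 → [0,0,-10,-2]
  row3 -= 5·row2 → [0,0,0,-2]

L=[[1,0,0,0],[5,1,0,0],[5,-1,1,0],[2,-2,5,1]] U=[[-2,-4,0,1],[0,1,3,-2],[0,0,-2,0],[0,0,0,-2]]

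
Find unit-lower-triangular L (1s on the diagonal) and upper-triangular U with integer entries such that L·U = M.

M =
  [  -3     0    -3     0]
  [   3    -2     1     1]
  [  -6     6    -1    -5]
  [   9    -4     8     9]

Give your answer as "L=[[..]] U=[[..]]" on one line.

  r1 -= -1·r0 → [0,-2,-2,1]
  r2 -= 2·r0 → [0,6,5,-5]
  r3 -= -3·r0 → [0,-4,-1,9]
  r2 -= -3·r1 → [0,0,-1,-2]
  r3 -= 2·r1 → [0,0,3,7]
  r3 -= -3·r2 → [0,0,0,1]

L=[[1,0,0,0],[-1,1,0,0],[2,-3,1,0],[-3,2,-3,1]] U=[[-3,0,-3,0],[0,-2,-2,1],[0,0,-1,-2],[0,0,0,1]]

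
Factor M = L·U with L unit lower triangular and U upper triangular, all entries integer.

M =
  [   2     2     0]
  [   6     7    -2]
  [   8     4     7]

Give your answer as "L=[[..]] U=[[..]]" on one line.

L=[[1,0,0],[3,1,0],[4,-4,1]] U=[[2,2,0],[0,1,-2],[0,0,-1]]

  r1 -= 3·r0 → [0,1,-2]
  r2 -= 4·r0 → [0,-4,7]
  r2 -= -4·r1 → [0,0,-1]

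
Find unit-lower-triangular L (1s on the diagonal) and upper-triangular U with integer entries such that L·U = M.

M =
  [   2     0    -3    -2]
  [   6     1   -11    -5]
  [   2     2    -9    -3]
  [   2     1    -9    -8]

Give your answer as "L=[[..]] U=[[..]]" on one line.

  row1 -= 3·row0 → [0,1,-2,1]
  row2 -= 1·row0 → [0,2,-6,-1]
  row3 -= 1·row0 → [0,1,-6,-6]
  row2 -= 2·row1 → [0,0,-2,-3]
  row3 -= 1·row1 → [0,0,-4,-7]
  row3 -= 2·row2 → [0,0,0,-1]

L=[[1,0,0,0],[3,1,0,0],[1,2,1,0],[1,1,2,1]] U=[[2,0,-3,-2],[0,1,-2,1],[0,0,-2,-3],[0,0,0,-1]]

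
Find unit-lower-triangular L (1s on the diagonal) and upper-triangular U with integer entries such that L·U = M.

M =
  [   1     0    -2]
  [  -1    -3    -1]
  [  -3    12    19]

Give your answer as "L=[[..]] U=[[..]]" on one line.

L=[[1,0,0],[-1,1,0],[-3,-4,1]] U=[[1,0,-2],[0,-3,-3],[0,0,1]]

  row1 -= -1·row0 → [0,-3,-3]
  row2 -= -3·row0 → [0,12,13]
  row2 -= -4·row1 → [0,0,1]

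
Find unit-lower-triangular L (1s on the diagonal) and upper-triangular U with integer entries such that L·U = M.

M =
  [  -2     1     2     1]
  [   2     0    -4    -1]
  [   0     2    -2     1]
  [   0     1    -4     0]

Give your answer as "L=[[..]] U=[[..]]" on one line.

  r1 -= -1·r0 → [0,1,-2,0]
  r2 -= 0·r0 → [0,2,-2,1]
  r3 -= 0·r0 → [0,1,-4,0]
  r2 -= 2·r1 → [0,0,2,1]
  r3 -= 1·r1 → [0,0,-2,0]
  r3 -= -1·r2 → [0,0,0,1]

L=[[1,0,0,0],[-1,1,0,0],[0,2,1,0],[0,1,-1,1]] U=[[-2,1,2,1],[0,1,-2,0],[0,0,2,1],[0,0,0,1]]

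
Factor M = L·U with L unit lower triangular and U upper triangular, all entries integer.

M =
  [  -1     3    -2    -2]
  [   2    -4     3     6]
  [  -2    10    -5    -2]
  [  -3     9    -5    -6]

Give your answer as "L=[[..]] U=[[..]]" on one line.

  row1 -= -2·row0 → [0,2,-1,2]
  row2 -= 2·row0 → [0,4,-1,2]
  row3 -= 3·row0 → [0,0,1,0]
  row2 -= 2·row1 → [0,0,1,-2]
  row3 -= 0·row1 → [0,0,1,0]
  row3 -= 1·row2 → [0,0,0,2]

L=[[1,0,0,0],[-2,1,0,0],[2,2,1,0],[3,0,1,1]] U=[[-1,3,-2,-2],[0,2,-1,2],[0,0,1,-2],[0,0,0,2]]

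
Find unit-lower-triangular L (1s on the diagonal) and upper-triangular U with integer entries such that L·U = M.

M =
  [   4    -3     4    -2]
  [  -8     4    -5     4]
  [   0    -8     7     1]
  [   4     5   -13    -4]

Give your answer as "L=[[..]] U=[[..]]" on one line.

  row1 -= -2·row0 → [0,-2,3,0]
  row2 -= 0·row0 → [0,-8,7,1]
  row3 -= 1·row0 → [0,8,-17,-2]
  row2 -= 4·row1 → [0,0,-5,1]
  row3 -= -4·row1 → [0,0,-5,-2]
  row3 -= 1·row2 → [0,0,0,-3]

L=[[1,0,0,0],[-2,1,0,0],[0,4,1,0],[1,-4,1,1]] U=[[4,-3,4,-2],[0,-2,3,0],[0,0,-5,1],[0,0,0,-3]]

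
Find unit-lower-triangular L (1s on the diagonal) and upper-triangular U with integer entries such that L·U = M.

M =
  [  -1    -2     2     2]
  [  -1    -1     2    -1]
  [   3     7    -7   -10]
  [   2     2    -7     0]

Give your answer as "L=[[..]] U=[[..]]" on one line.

L=[[1,0,0,0],[1,1,0,0],[-3,1,1,0],[-2,-2,3,1]] U=[[-1,-2,2,2],[0,1,0,-3],[0,0,-1,-1],[0,0,0,1]]

  R1 -= 1·R0 → [0,1,0,-3]
  R2 -= -3·R0 → [0,1,-1,-4]
  R3 -= -2·R0 → [0,-2,-3,4]
  R2 -= 1·R1 → [0,0,-1,-1]
  R3 -= -2·R1 → [0,0,-3,-2]
  R3 -= 3·R2 → [0,0,0,1]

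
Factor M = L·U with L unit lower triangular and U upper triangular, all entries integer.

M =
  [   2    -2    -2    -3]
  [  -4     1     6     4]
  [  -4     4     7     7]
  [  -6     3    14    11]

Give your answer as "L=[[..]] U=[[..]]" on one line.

L=[[1,0,0,0],[-2,1,0,0],[-2,0,1,0],[-3,1,2,1]] U=[[2,-2,-2,-3],[0,-3,2,-2],[0,0,3,1],[0,0,0,2]]

  r1 -= -2·r0 → [0,-3,2,-2]
  r2 -= -2·r0 → [0,0,3,1]
  r3 -= -3·r0 → [0,-3,8,2]
  r2 -= 0·r1 → [0,0,3,1]
  r3 -= 1·r1 → [0,0,6,4]
  r3 -= 2·r2 → [0,0,0,2]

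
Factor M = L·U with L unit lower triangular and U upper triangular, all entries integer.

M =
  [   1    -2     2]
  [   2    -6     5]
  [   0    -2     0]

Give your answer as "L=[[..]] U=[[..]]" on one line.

L=[[1,0,0],[2,1,0],[0,1,1]] U=[[1,-2,2],[0,-2,1],[0,0,-1]]

  R1 -= 2·R0 → [0,-2,1]
  R2 -= 0·R0 → [0,-2,0]
  R2 -= 1·R1 → [0,0,-1]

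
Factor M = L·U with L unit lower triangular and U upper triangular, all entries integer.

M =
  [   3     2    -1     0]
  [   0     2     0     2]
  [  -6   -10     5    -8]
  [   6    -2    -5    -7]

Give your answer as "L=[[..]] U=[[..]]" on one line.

  R1 -= 0·R0 → [0,2,0,2]
  R2 -= -2·R0 → [0,-6,3,-8]
  R3 -= 2·R0 → [0,-6,-3,-7]
  R2 -= -3·R1 → [0,0,3,-2]
  R3 -= -3·R1 → [0,0,-3,-1]
  R3 -= -1·R2 → [0,0,0,-3]

L=[[1,0,0,0],[0,1,0,0],[-2,-3,1,0],[2,-3,-1,1]] U=[[3,2,-1,0],[0,2,0,2],[0,0,3,-2],[0,0,0,-3]]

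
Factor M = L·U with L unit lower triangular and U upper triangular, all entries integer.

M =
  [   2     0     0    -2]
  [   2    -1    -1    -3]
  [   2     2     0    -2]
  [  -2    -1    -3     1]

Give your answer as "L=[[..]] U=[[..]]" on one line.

L=[[1,0,0,0],[1,1,0,0],[1,-2,1,0],[-1,1,1,1]] U=[[2,0,0,-2],[0,-1,-1,-1],[0,0,-2,-2],[0,0,0,2]]

  r1 -= 1·r0 → [0,-1,-1,-1]
  r2 -= 1·r0 → [0,2,0,0]
  r3 -= -1·r0 → [0,-1,-3,-1]
  r2 -= -2·r1 → [0,0,-2,-2]
  r3 -= 1·r1 → [0,0,-2,0]
  r3 -= 1·r2 → [0,0,0,2]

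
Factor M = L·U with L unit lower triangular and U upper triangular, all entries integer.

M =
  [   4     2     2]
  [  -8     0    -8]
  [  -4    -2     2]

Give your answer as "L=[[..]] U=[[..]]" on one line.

L=[[1,0,0],[-2,1,0],[-1,0,1]] U=[[4,2,2],[0,4,-4],[0,0,4]]

  row1 -= -2·row0 → [0,4,-4]
  row2 -= -1·row0 → [0,0,4]
  row2 -= 0·row1 → [0,0,4]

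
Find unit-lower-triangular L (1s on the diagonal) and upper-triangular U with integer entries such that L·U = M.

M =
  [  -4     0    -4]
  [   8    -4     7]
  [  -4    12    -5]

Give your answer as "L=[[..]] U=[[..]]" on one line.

L=[[1,0,0],[-2,1,0],[1,-3,1]] U=[[-4,0,-4],[0,-4,-1],[0,0,-4]]

  r1 -= -2·r0 → [0,-4,-1]
  r2 -= 1·r0 → [0,12,-1]
  r2 -= -3·r1 → [0,0,-4]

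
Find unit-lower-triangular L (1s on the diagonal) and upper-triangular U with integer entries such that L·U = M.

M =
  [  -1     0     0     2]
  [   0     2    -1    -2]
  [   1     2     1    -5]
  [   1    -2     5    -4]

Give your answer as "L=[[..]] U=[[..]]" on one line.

  R1 -= 0·R0 → [0,2,-1,-2]
  R2 -= -1·R0 → [0,2,1,-3]
  R3 -= -1·R0 → [0,-2,5,-2]
  R2 -= 1·R1 → [0,0,2,-1]
  R3 -= -1·R1 → [0,0,4,-4]
  R3 -= 2·R2 → [0,0,0,-2]

L=[[1,0,0,0],[0,1,0,0],[-1,1,1,0],[-1,-1,2,1]] U=[[-1,0,0,2],[0,2,-1,-2],[0,0,2,-1],[0,0,0,-2]]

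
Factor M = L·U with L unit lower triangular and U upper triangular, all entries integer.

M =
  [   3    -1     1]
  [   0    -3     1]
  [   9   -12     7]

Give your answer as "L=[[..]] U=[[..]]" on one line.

  row1 -= 0·row0 → [0,-3,1]
  row2 -= 3·row0 → [0,-9,4]
  row2 -= 3·row1 → [0,0,1]

L=[[1,0,0],[0,1,0],[3,3,1]] U=[[3,-1,1],[0,-3,1],[0,0,1]]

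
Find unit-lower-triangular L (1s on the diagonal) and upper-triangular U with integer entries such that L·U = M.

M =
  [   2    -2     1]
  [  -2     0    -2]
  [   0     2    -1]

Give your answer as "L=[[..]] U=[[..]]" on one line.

L=[[1,0,0],[-1,1,0],[0,-1,1]] U=[[2,-2,1],[0,-2,-1],[0,0,-2]]

  R1 -= -1·R0 → [0,-2,-1]
  R2 -= 0·R0 → [0,2,-1]
  R2 -= -1·R1 → [0,0,-2]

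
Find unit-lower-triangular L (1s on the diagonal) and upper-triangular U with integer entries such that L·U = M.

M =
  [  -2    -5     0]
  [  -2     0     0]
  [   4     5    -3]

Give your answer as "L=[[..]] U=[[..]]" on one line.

  row1 -= 1·row0 → [0,5,0]
  row2 -= -2·row0 → [0,-5,-3]
  row2 -= -1·row1 → [0,0,-3]

L=[[1,0,0],[1,1,0],[-2,-1,1]] U=[[-2,-5,0],[0,5,0],[0,0,-3]]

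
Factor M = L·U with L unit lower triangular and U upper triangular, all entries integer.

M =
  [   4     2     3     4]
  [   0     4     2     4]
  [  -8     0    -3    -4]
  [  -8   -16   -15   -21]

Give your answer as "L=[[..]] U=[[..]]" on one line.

L=[[1,0,0,0],[0,1,0,0],[-2,1,1,0],[-2,-3,-3,1]] U=[[4,2,3,4],[0,4,2,4],[0,0,1,0],[0,0,0,-1]]

  r1 -= 0·r0 → [0,4,2,4]
  r2 -= -2·r0 → [0,4,3,4]
  r3 -= -2·r0 → [0,-12,-9,-13]
  r2 -= 1·r1 → [0,0,1,0]
  r3 -= -3·r1 → [0,0,-3,-1]
  r3 -= -3·r2 → [0,0,0,-1]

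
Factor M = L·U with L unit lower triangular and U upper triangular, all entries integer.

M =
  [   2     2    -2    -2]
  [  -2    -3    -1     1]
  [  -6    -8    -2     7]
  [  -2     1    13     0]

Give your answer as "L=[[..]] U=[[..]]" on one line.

L=[[1,0,0,0],[-1,1,0,0],[-3,2,1,0],[-1,-3,-1,1]] U=[[2,2,-2,-2],[0,-1,-3,-1],[0,0,-2,3],[0,0,0,-2]]

  R1 -= -1·R0 → [0,-1,-3,-1]
  R2 -= -3·R0 → [0,-2,-8,1]
  R3 -= -1·R0 → [0,3,11,-2]
  R2 -= 2·R1 → [0,0,-2,3]
  R3 -= -3·R1 → [0,0,2,-5]
  R3 -= -1·R2 → [0,0,0,-2]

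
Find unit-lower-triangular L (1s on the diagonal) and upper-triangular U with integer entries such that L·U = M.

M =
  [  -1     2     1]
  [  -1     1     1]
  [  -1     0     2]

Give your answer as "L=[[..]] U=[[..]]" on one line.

  r1 -= 1·r0 → [0,-1,0]
  r2 -= 1·r0 → [0,-2,1]
  r2 -= 2·r1 → [0,0,1]

L=[[1,0,0],[1,1,0],[1,2,1]] U=[[-1,2,1],[0,-1,0],[0,0,1]]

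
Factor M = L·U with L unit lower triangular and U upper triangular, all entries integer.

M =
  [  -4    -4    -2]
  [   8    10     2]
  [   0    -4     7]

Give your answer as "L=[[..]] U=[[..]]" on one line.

  r1 -= -2·r0 → [0,2,-2]
  r2 -= 0·r0 → [0,-4,7]
  r2 -= -2·r1 → [0,0,3]

L=[[1,0,0],[-2,1,0],[0,-2,1]] U=[[-4,-4,-2],[0,2,-2],[0,0,3]]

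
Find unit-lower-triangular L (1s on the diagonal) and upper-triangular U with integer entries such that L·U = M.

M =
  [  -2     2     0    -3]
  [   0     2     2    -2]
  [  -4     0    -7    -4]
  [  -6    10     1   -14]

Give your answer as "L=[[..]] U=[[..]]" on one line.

L=[[1,0,0,0],[0,1,0,0],[2,-2,1,0],[3,2,1,1]] U=[[-2,2,0,-3],[0,2,2,-2],[0,0,-3,-2],[0,0,0,1]]

  r1 -= 0·r0 → [0,2,2,-2]
  r2 -= 2·r0 → [0,-4,-7,2]
  r3 -= 3·r0 → [0,4,1,-5]
  r2 -= -2·r1 → [0,0,-3,-2]
  r3 -= 2·r1 → [0,0,-3,-1]
  r3 -= 1·r2 → [0,0,0,1]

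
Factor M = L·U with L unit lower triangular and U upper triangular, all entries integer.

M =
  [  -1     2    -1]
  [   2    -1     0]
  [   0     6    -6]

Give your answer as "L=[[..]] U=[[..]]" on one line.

  R1 -= -2·R0 → [0,3,-2]
  R2 -= 0·R0 → [0,6,-6]
  R2 -= 2·R1 → [0,0,-2]

L=[[1,0,0],[-2,1,0],[0,2,1]] U=[[-1,2,-1],[0,3,-2],[0,0,-2]]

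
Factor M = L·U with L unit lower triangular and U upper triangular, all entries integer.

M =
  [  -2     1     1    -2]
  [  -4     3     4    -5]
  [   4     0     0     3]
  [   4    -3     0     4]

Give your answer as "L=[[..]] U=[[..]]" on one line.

  r1 -= 2·r0 → [0,1,2,-1]
  r2 -= -2·r0 → [0,2,2,-1]
  r3 -= -2·r0 → [0,-1,2,0]
  r2 -= 2·r1 → [0,0,-2,1]
  r3 -= -1·r1 → [0,0,4,-1]
  r3 -= -2·r2 → [0,0,0,1]

L=[[1,0,0,0],[2,1,0,0],[-2,2,1,0],[-2,-1,-2,1]] U=[[-2,1,1,-2],[0,1,2,-1],[0,0,-2,1],[0,0,0,1]]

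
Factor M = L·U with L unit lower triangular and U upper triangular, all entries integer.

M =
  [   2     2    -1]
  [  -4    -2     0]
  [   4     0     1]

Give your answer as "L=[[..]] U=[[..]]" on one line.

  r1 -= -2·r0 → [0,2,-2]
  r2 -= 2·r0 → [0,-4,3]
  r2 -= -2·r1 → [0,0,-1]

L=[[1,0,0],[-2,1,0],[2,-2,1]] U=[[2,2,-1],[0,2,-2],[0,0,-1]]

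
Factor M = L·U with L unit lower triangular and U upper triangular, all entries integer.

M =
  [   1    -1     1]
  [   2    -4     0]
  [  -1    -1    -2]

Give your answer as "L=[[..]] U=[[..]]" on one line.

L=[[1,0,0],[2,1,0],[-1,1,1]] U=[[1,-1,1],[0,-2,-2],[0,0,1]]

  R1 -= 2·R0 → [0,-2,-2]
  R2 -= -1·R0 → [0,-2,-1]
  R2 -= 1·R1 → [0,0,1]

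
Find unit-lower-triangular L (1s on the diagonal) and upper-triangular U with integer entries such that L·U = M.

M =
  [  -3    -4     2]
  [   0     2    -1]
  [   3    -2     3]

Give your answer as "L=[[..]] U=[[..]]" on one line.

L=[[1,0,0],[0,1,0],[-1,-3,1]] U=[[-3,-4,2],[0,2,-1],[0,0,2]]

  r1 -= 0·r0 → [0,2,-1]
  r2 -= -1·r0 → [0,-6,5]
  r2 -= -3·r1 → [0,0,2]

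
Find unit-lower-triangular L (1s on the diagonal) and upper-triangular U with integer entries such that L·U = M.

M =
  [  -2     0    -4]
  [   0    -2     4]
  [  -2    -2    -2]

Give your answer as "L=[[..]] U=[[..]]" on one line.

L=[[1,0,0],[0,1,0],[1,1,1]] U=[[-2,0,-4],[0,-2,4],[0,0,-2]]

  R1 -= 0·R0 → [0,-2,4]
  R2 -= 1·R0 → [0,-2,2]
  R2 -= 1·R1 → [0,0,-2]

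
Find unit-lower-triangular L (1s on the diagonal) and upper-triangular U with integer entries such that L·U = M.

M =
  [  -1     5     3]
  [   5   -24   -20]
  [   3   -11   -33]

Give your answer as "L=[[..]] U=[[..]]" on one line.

L=[[1,0,0],[-5,1,0],[-3,4,1]] U=[[-1,5,3],[0,1,-5],[0,0,-4]]

  R1 -= -5·R0 → [0,1,-5]
  R2 -= -3·R0 → [0,4,-24]
  R2 -= 4·R1 → [0,0,-4]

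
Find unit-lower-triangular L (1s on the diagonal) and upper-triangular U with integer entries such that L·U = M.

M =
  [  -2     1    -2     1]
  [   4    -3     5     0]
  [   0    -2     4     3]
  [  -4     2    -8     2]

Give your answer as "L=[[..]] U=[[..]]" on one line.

  row1 -= -2·row0 → [0,-1,1,2]
  row2 -= 0·row0 → [0,-2,4,3]
  row3 -= 2·row0 → [0,0,-4,0]
  row2 -= 2·row1 → [0,0,2,-1]
  row3 -= 0·row1 → [0,0,-4,0]
  row3 -= -2·row2 → [0,0,0,-2]

L=[[1,0,0,0],[-2,1,0,0],[0,2,1,0],[2,0,-2,1]] U=[[-2,1,-2,1],[0,-1,1,2],[0,0,2,-1],[0,0,0,-2]]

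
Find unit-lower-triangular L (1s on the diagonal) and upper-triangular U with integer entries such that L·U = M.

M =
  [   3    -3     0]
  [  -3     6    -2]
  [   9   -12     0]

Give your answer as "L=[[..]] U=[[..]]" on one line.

  row1 -= -1·row0 → [0,3,-2]
  row2 -= 3·row0 → [0,-3,0]
  row2 -= -1·row1 → [0,0,-2]

L=[[1,0,0],[-1,1,0],[3,-1,1]] U=[[3,-3,0],[0,3,-2],[0,0,-2]]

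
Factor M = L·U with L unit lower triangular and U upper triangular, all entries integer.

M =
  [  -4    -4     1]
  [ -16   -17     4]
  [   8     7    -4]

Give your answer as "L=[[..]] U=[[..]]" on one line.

  r1 -= 4·r0 → [0,-1,0]
  r2 -= -2·r0 → [0,-1,-2]
  r2 -= 1·r1 → [0,0,-2]

L=[[1,0,0],[4,1,0],[-2,1,1]] U=[[-4,-4,1],[0,-1,0],[0,0,-2]]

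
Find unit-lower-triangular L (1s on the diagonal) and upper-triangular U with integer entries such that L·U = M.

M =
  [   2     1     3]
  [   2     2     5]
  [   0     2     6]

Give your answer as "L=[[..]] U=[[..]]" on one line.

  r1 -= 1·r0 → [0,1,2]
  r2 -= 0·r0 → [0,2,6]
  r2 -= 2·r1 → [0,0,2]

L=[[1,0,0],[1,1,0],[0,2,1]] U=[[2,1,3],[0,1,2],[0,0,2]]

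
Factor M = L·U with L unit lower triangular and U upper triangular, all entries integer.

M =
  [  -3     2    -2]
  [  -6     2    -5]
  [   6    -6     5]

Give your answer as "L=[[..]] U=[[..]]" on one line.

L=[[1,0,0],[2,1,0],[-2,1,1]] U=[[-3,2,-2],[0,-2,-1],[0,0,2]]

  r1 -= 2·r0 → [0,-2,-1]
  r2 -= -2·r0 → [0,-2,1]
  r2 -= 1·r1 → [0,0,2]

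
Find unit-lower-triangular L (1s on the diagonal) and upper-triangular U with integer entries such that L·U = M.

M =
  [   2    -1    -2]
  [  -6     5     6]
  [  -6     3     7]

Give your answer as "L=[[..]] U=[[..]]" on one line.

L=[[1,0,0],[-3,1,0],[-3,0,1]] U=[[2,-1,-2],[0,2,0],[0,0,1]]

  row1 -= -3·row0 → [0,2,0]
  row2 -= -3·row0 → [0,0,1]
  row2 -= 0·row1 → [0,0,1]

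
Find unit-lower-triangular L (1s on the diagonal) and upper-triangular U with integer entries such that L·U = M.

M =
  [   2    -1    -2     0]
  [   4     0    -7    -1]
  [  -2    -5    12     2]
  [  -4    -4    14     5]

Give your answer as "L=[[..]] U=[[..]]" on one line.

L=[[1,0,0,0],[2,1,0,0],[-1,-3,1,0],[-2,-3,1,1]] U=[[2,-1,-2,0],[0,2,-3,-1],[0,0,1,-1],[0,0,0,3]]

  R1 -= 2·R0 → [0,2,-3,-1]
  R2 -= -1·R0 → [0,-6,10,2]
  R3 -= -2·R0 → [0,-6,10,5]
  R2 -= -3·R1 → [0,0,1,-1]
  R3 -= -3·R1 → [0,0,1,2]
  R3 -= 1·R2 → [0,0,0,3]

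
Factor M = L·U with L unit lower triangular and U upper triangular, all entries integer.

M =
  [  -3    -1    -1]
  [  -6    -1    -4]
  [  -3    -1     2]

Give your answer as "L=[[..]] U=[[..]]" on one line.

  row1 -= 2·row0 → [0,1,-2]
  row2 -= 1·row0 → [0,0,3]
  row2 -= 0·row1 → [0,0,3]

L=[[1,0,0],[2,1,0],[1,0,1]] U=[[-3,-1,-1],[0,1,-2],[0,0,3]]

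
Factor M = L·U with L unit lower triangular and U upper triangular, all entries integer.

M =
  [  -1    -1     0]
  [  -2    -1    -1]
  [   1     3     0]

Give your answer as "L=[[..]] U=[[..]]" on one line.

  R1 -= 2·R0 → [0,1,-1]
  R2 -= -1·R0 → [0,2,0]
  R2 -= 2·R1 → [0,0,2]

L=[[1,0,0],[2,1,0],[-1,2,1]] U=[[-1,-1,0],[0,1,-1],[0,0,2]]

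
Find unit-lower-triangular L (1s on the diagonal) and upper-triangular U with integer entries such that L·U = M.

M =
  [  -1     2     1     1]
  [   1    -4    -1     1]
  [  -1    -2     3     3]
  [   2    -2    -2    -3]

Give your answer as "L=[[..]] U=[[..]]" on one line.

  row1 -= -1·row0 → [0,-2,0,2]
  row2 -= 1·row0 → [0,-4,2,2]
  row3 -= -2·row0 → [0,2,0,-1]
  row2 -= 2·row1 → [0,0,2,-2]
  row3 -= -1·row1 → [0,0,0,1]
  row3 -= 0·row2 → [0,0,0,1]

L=[[1,0,0,0],[-1,1,0,0],[1,2,1,0],[-2,-1,0,1]] U=[[-1,2,1,1],[0,-2,0,2],[0,0,2,-2],[0,0,0,1]]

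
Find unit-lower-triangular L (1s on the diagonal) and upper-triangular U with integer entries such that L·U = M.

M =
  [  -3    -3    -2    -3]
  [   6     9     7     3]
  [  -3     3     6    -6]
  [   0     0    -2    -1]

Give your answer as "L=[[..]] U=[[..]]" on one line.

  R1 -= -2·R0 → [0,3,3,-3]
  R2 -= 1·R0 → [0,6,8,-3]
  R3 -= 0·R0 → [0,0,-2,-1]
  R2 -= 2·R1 → [0,0,2,3]
  R3 -= 0·R1 → [0,0,-2,-1]
  R3 -= -1·R2 → [0,0,0,2]

L=[[1,0,0,0],[-2,1,0,0],[1,2,1,0],[0,0,-1,1]] U=[[-3,-3,-2,-3],[0,3,3,-3],[0,0,2,3],[0,0,0,2]]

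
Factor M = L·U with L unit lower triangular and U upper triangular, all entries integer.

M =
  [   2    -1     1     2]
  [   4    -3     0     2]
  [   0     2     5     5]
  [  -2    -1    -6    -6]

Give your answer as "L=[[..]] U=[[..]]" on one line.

L=[[1,0,0,0],[2,1,0,0],[0,-2,1,0],[-1,2,-1,1]] U=[[2,-1,1,2],[0,-1,-2,-2],[0,0,1,1],[0,0,0,1]]

  row1 -= 2·row0 → [0,-1,-2,-2]
  row2 -= 0·row0 → [0,2,5,5]
  row3 -= -1·row0 → [0,-2,-5,-4]
  row2 -= -2·row1 → [0,0,1,1]
  row3 -= 2·row1 → [0,0,-1,0]
  row3 -= -1·row2 → [0,0,0,1]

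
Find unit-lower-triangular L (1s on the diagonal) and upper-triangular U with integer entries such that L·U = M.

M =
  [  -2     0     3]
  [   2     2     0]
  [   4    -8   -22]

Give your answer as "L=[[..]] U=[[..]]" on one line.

  r1 -= -1·r0 → [0,2,3]
  r2 -= -2·r0 → [0,-8,-16]
  r2 -= -4·r1 → [0,0,-4]

L=[[1,0,0],[-1,1,0],[-2,-4,1]] U=[[-2,0,3],[0,2,3],[0,0,-4]]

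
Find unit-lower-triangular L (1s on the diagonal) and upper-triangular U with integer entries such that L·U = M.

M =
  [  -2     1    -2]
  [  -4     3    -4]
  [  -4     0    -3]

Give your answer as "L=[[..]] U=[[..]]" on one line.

L=[[1,0,0],[2,1,0],[2,-2,1]] U=[[-2,1,-2],[0,1,0],[0,0,1]]

  row1 -= 2·row0 → [0,1,0]
  row2 -= 2·row0 → [0,-2,1]
  row2 -= -2·row1 → [0,0,1]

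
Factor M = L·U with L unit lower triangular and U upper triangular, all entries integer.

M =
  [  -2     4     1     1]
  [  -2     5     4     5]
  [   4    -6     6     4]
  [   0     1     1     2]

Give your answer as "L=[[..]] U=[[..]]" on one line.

L=[[1,0,0,0],[1,1,0,0],[-2,2,1,0],[0,1,-1,1]] U=[[-2,4,1,1],[0,1,3,4],[0,0,2,-2],[0,0,0,-4]]

  R1 -= 1·R0 → [0,1,3,4]
  R2 -= -2·R0 → [0,2,8,6]
  R3 -= 0·R0 → [0,1,1,2]
  R2 -= 2·R1 → [0,0,2,-2]
  R3 -= 1·R1 → [0,0,-2,-2]
  R3 -= -1·R2 → [0,0,0,-4]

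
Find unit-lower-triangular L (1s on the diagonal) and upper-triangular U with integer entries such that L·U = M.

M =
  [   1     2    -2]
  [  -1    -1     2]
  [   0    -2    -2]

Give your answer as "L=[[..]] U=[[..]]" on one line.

L=[[1,0,0],[-1,1,0],[0,-2,1]] U=[[1,2,-2],[0,1,0],[0,0,-2]]

  row1 -= -1·row0 → [0,1,0]
  row2 -= 0·row0 → [0,-2,-2]
  row2 -= -2·row1 → [0,0,-2]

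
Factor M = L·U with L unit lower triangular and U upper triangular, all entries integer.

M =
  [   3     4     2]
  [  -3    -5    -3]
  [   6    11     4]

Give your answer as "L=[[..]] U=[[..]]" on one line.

  row1 -= -1·row0 → [0,-1,-1]
  row2 -= 2·row0 → [0,3,0]
  row2 -= -3·row1 → [0,0,-3]

L=[[1,0,0],[-1,1,0],[2,-3,1]] U=[[3,4,2],[0,-1,-1],[0,0,-3]]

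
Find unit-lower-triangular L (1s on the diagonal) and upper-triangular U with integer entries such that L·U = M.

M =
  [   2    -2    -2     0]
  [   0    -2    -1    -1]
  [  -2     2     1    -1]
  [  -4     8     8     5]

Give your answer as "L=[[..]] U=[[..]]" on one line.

L=[[1,0,0,0],[0,1,0,0],[-1,0,1,0],[-2,-2,-2,1]] U=[[2,-2,-2,0],[0,-2,-1,-1],[0,0,-1,-1],[0,0,0,1]]

  row1 -= 0·row0 → [0,-2,-1,-1]
  row2 -= -1·row0 → [0,0,-1,-1]
  row3 -= -2·row0 → [0,4,4,5]
  row2 -= 0·row1 → [0,0,-1,-1]
  row3 -= -2·row1 → [0,0,2,3]
  row3 -= -2·row2 → [0,0,0,1]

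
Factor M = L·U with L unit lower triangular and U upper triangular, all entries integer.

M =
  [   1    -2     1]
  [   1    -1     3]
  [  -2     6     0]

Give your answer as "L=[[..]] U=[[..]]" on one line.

  r1 -= 1·r0 → [0,1,2]
  r2 -= -2·r0 → [0,2,2]
  r2 -= 2·r1 → [0,0,-2]

L=[[1,0,0],[1,1,0],[-2,2,1]] U=[[1,-2,1],[0,1,2],[0,0,-2]]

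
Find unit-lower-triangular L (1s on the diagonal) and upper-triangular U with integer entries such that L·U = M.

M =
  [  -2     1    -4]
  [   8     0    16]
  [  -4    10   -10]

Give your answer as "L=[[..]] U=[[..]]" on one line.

  R1 -= -4·R0 → [0,4,0]
  R2 -= 2·R0 → [0,8,-2]
  R2 -= 2·R1 → [0,0,-2]

L=[[1,0,0],[-4,1,0],[2,2,1]] U=[[-2,1,-4],[0,4,0],[0,0,-2]]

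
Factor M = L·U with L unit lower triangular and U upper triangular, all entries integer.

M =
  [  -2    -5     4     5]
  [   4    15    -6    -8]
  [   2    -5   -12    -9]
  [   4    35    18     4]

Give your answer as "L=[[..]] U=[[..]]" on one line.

L=[[1,0,0,0],[-2,1,0,0],[-1,-2,1,0],[-2,5,-4,1]] U=[[-2,-5,4,5],[0,5,2,2],[0,0,-4,0],[0,0,0,4]]

  R1 -= -2·R0 → [0,5,2,2]
  R2 -= -1·R0 → [0,-10,-8,-4]
  R3 -= -2·R0 → [0,25,26,14]
  R2 -= -2·R1 → [0,0,-4,0]
  R3 -= 5·R1 → [0,0,16,4]
  R3 -= -4·R2 → [0,0,0,4]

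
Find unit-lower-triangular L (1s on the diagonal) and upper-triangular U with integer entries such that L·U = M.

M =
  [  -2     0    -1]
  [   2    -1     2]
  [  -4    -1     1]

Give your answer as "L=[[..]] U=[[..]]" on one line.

  R1 -= -1·R0 → [0,-1,1]
  R2 -= 2·R0 → [0,-1,3]
  R2 -= 1·R1 → [0,0,2]

L=[[1,0,0],[-1,1,0],[2,1,1]] U=[[-2,0,-1],[0,-1,1],[0,0,2]]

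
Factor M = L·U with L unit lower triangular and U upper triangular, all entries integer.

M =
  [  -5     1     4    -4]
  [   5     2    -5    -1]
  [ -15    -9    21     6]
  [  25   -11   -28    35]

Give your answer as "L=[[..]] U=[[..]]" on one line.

  R1 -= -1·R0 → [0,3,-1,-5]
  R2 -= 3·R0 → [0,-12,9,18]
  R3 -= -5·R0 → [0,-6,-8,15]
  R2 -= -4·R1 → [0,0,5,-2]
  R3 -= -2·R1 → [0,0,-10,5]
  R3 -= -2·R2 → [0,0,0,1]

L=[[1,0,0,0],[-1,1,0,0],[3,-4,1,0],[-5,-2,-2,1]] U=[[-5,1,4,-4],[0,3,-1,-5],[0,0,5,-2],[0,0,0,1]]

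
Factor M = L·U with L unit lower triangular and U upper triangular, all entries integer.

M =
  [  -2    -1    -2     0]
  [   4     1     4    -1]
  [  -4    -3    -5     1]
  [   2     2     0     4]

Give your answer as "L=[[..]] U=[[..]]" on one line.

L=[[1,0,0,0],[-2,1,0,0],[2,1,1,0],[-1,-1,2,1]] U=[[-2,-1,-2,0],[0,-1,0,-1],[0,0,-1,2],[0,0,0,-1]]

  r1 -= -2·r0 → [0,-1,0,-1]
  r2 -= 2·r0 → [0,-1,-1,1]
  r3 -= -1·r0 → [0,1,-2,4]
  r2 -= 1·r1 → [0,0,-1,2]
  r3 -= -1·r1 → [0,0,-2,3]
  r3 -= 2·r2 → [0,0,0,-1]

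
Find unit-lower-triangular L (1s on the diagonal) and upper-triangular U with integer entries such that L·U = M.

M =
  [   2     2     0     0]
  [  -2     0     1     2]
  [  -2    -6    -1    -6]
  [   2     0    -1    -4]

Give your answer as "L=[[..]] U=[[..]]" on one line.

L=[[1,0,0,0],[-1,1,0,0],[-1,-2,1,0],[1,-1,0,1]] U=[[2,2,0,0],[0,2,1,2],[0,0,1,-2],[0,0,0,-2]]

  row1 -= -1·row0 → [0,2,1,2]
  row2 -= -1·row0 → [0,-4,-1,-6]
  row3 -= 1·row0 → [0,-2,-1,-4]
  row2 -= -2·row1 → [0,0,1,-2]
  row3 -= -1·row1 → [0,0,0,-2]
  row3 -= 0·row2 → [0,0,0,-2]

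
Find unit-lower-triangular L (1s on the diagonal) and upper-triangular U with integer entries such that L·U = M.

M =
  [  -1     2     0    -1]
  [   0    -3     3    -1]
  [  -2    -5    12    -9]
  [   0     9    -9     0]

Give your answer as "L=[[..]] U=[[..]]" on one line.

L=[[1,0,0,0],[0,1,0,0],[2,3,1,0],[0,-3,0,1]] U=[[-1,2,0,-1],[0,-3,3,-1],[0,0,3,-4],[0,0,0,-3]]

  R1 -= 0·R0 → [0,-3,3,-1]
  R2 -= 2·R0 → [0,-9,12,-7]
  R3 -= 0·R0 → [0,9,-9,0]
  R2 -= 3·R1 → [0,0,3,-4]
  R3 -= -3·R1 → [0,0,0,-3]
  R3 -= 0·R2 → [0,0,0,-3]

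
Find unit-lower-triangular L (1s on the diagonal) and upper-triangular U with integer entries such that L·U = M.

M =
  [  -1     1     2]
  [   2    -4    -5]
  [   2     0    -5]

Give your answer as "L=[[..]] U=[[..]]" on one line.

L=[[1,0,0],[-2,1,0],[-2,-1,1]] U=[[-1,1,2],[0,-2,-1],[0,0,-2]]

  R1 -= -2·R0 → [0,-2,-1]
  R2 -= -2·R0 → [0,2,-1]
  R2 -= -1·R1 → [0,0,-2]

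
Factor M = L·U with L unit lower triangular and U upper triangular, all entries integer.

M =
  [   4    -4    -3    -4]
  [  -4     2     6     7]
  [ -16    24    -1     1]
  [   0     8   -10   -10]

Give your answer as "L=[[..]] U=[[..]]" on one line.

L=[[1,0,0,0],[-1,1,0,0],[-4,-4,1,0],[0,-4,-2,1]] U=[[4,-4,-3,-4],[0,-2,3,3],[0,0,-1,-3],[0,0,0,-4]]

  R1 -= -1·R0 → [0,-2,3,3]
  R2 -= -4·R0 → [0,8,-13,-15]
  R3 -= 0·R0 → [0,8,-10,-10]
  R2 -= -4·R1 → [0,0,-1,-3]
  R3 -= -4·R1 → [0,0,2,2]
  R3 -= -2·R2 → [0,0,0,-4]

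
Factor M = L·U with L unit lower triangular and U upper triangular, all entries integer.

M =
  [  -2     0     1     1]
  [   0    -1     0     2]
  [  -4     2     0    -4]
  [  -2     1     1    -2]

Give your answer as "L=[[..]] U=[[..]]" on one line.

  r1 -= 0·r0 → [0,-1,0,2]
  r2 -= 2·r0 → [0,2,-2,-6]
  r3 -= 1·r0 → [0,1,0,-3]
  r2 -= -2·r1 → [0,0,-2,-2]
  r3 -= -1·r1 → [0,0,0,-1]
  r3 -= 0·r2 → [0,0,0,-1]

L=[[1,0,0,0],[0,1,0,0],[2,-2,1,0],[1,-1,0,1]] U=[[-2,0,1,1],[0,-1,0,2],[0,0,-2,-2],[0,0,0,-1]]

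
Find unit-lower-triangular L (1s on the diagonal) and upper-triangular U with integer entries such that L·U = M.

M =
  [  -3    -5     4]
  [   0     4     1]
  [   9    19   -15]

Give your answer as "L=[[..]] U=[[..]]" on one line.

  row1 -= 0·row0 → [0,4,1]
  row2 -= -3·row0 → [0,4,-3]
  row2 -= 1·row1 → [0,0,-4]

L=[[1,0,0],[0,1,0],[-3,1,1]] U=[[-3,-5,4],[0,4,1],[0,0,-4]]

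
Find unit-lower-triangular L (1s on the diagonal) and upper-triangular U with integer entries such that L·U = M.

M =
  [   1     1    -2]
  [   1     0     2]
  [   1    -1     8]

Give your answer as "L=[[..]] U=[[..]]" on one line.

L=[[1,0,0],[1,1,0],[1,2,1]] U=[[1,1,-2],[0,-1,4],[0,0,2]]

  row1 -= 1·row0 → [0,-1,4]
  row2 -= 1·row0 → [0,-2,10]
  row2 -= 2·row1 → [0,0,2]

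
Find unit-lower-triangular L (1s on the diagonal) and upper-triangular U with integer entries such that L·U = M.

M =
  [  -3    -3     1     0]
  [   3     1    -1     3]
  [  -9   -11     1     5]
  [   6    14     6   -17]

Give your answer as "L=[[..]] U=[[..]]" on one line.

L=[[1,0,0,0],[-1,1,0,0],[3,1,1,0],[-2,-4,-4,1]] U=[[-3,-3,1,0],[0,-2,0,3],[0,0,-2,2],[0,0,0,3]]

  R1 -= -1·R0 → [0,-2,0,3]
  R2 -= 3·R0 → [0,-2,-2,5]
  R3 -= -2·R0 → [0,8,8,-17]
  R2 -= 1·R1 → [0,0,-2,2]
  R3 -= -4·R1 → [0,0,8,-5]
  R3 -= -4·R2 → [0,0,0,3]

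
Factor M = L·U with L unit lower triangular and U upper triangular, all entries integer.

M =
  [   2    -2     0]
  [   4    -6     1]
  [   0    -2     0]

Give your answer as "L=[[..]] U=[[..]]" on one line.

  R1 -= 2·R0 → [0,-2,1]
  R2 -= 0·R0 → [0,-2,0]
  R2 -= 1·R1 → [0,0,-1]

L=[[1,0,0],[2,1,0],[0,1,1]] U=[[2,-2,0],[0,-2,1],[0,0,-1]]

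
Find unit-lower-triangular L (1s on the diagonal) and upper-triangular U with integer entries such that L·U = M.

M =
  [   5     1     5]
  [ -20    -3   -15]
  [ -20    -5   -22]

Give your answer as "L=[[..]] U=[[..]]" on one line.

  row1 -= -4·row0 → [0,1,5]
  row2 -= -4·row0 → [0,-1,-2]
  row2 -= -1·row1 → [0,0,3]

L=[[1,0,0],[-4,1,0],[-4,-1,1]] U=[[5,1,5],[0,1,5],[0,0,3]]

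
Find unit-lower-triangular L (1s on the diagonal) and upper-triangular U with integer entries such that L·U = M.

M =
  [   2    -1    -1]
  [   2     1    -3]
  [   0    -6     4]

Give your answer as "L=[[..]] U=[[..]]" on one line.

L=[[1,0,0],[1,1,0],[0,-3,1]] U=[[2,-1,-1],[0,2,-2],[0,0,-2]]

  r1 -= 1·r0 → [0,2,-2]
  r2 -= 0·r0 → [0,-6,4]
  r2 -= -3·r1 → [0,0,-2]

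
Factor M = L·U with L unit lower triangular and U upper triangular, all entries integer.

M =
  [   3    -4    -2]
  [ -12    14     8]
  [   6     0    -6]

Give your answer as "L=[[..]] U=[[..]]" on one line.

L=[[1,0,0],[-4,1,0],[2,-4,1]] U=[[3,-4,-2],[0,-2,0],[0,0,-2]]

  row1 -= -4·row0 → [0,-2,0]
  row2 -= 2·row0 → [0,8,-2]
  row2 -= -4·row1 → [0,0,-2]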